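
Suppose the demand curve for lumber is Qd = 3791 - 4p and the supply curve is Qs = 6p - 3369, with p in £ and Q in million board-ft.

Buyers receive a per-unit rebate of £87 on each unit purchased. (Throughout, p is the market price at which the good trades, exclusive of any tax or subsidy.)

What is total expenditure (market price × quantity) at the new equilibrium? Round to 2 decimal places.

852758.64

Initially, 3791 - 4p = 6p - 3369, so 7160 = 10p and p = 716, Q = 927.
Since buyers' out-of-pocket price is the market price minus the rebate, the effective demand curve becomes Qd = 4139 - 4p.
Equate the new curves: 4139 - 4p = 6p - 3369, giving 7508 = 10p, p = 750.8, Q = 1135.8.
New expenditure = 750.8 × 1135.8 = 852758.64.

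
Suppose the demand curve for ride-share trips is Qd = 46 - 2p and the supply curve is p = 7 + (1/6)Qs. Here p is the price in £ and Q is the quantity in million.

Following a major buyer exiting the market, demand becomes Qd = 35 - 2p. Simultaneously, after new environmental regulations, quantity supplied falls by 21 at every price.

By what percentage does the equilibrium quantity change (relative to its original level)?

-56.25

Initially, 46 - 2p = 6p - 42, so 88 = 8p and p = 11, Q = 24.
The new curves are Qd = 35 - 2p (demand) and Qs = 6p - 63 (supply).
New equilibrium: 35 - 2p = 6p - 63 ⇒ 98 = 8p ⇒ p = 12.25, Q = 10.5.
%ΔQ = (10.5 − 24) / 24 × 100 = -56.25%.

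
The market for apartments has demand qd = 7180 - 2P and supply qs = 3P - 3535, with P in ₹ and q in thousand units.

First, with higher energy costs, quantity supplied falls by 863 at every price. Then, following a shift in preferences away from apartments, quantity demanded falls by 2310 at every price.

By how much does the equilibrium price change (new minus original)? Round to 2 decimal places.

Before the shock: 7180 - 2P = 3P - 3535 ⇒ 10715 = 5P ⇒ P = 2143, q = 2894.
The new curves are qd = 4870 - 2P (demand) and qs = 3P - 4398 (supply).
Setting them equal: 4870 - 2P = 3P - 4398 → 9268 = 5P, so P = 1853.6 and q = 1162.8.
ΔP = 1853.6 − 2143 = -289.40.

-289.40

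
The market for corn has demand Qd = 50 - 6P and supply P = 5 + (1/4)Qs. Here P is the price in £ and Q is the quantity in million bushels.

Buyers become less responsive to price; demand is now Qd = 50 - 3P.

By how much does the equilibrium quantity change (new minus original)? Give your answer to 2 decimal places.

+12.00

Solve the original market: 50 - 6P = 4P - 20, hence P = 7 and Q = 8.
With the change applied: demand Qd = 50 - 3P, supply Qs = 4P - 20.
Equate the new curves: 50 - 3P = 4P - 20, giving 70 = 7P, P = 10, Q = 20.
ΔQ = 20 − 8 = +12.00.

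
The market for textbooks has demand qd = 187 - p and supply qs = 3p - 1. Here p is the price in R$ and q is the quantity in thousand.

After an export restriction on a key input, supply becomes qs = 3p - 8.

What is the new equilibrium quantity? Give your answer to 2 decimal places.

Initially, 187 - p = 3p - 1, so 188 = 4p and p = 47, q = 140.
With the change applied: demand qd = 187 - p, supply qs = 3p - 8.
New equilibrium: 187 - p = 3p - 8 ⇒ 195 = 4p ⇒ p = 48.75, q = 138.25.

138.25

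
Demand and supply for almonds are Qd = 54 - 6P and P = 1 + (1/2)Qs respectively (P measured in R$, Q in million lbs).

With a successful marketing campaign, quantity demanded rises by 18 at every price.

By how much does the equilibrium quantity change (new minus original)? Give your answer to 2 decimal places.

+4.50

Solve the original market: 54 - 6P = 2P - 2, hence P = 7 and Q = 12.
With the change applied: demand Qd = 72 - 6P, supply Qs = 2P - 2.
Equate the new curves: 72 - 6P = 2P - 2, giving 74 = 8P, P = 9.25, Q = 16.5.
ΔQ = 16.5 − 12 = +4.50.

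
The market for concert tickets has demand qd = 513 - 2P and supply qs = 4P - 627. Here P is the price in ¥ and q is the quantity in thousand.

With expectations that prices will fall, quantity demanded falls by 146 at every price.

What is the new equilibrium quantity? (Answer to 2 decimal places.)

35.67

Initially, 513 - 2P = 4P - 627, so 1140 = 6P and P = 190, q = 133.
After the shift, demand is qd = 367 - 2P and supply is qs = 4P - 627.
New equilibrium: 367 - 2P = 4P - 627 ⇒ 994 = 6P ⇒ P = 497/3 ≈ 165.6667, q = 107/3 ≈ 35.6667.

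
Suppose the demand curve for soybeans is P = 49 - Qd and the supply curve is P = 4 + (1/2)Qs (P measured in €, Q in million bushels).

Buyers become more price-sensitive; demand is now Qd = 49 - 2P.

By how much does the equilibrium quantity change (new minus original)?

Initially, 49 - P = 2P - 8, so 57 = 3P and P = 19, Q = 30.
The shock moves the curves to Qd = 49 - 2P and Qs = 2P - 8.
Equate the new curves: 49 - 2P = 2P - 8, giving 57 = 4P, P = 14.25, Q = 20.5.
ΔQ = 20.5 − 30 = -9.5.

-9.5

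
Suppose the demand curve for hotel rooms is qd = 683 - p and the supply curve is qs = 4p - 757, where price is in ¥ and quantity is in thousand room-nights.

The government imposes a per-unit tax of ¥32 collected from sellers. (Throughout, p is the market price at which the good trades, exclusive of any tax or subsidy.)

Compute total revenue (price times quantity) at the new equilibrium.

115843.84

Original equilibrium: 683 - p = 4p - 757 gives 1440 = 5p, so p = 288 and q = 395.
Since sellers keep the price net of the tax, the effective supply curve becomes qs = 4p - 885.
New equilibrium: 683 - p = 4p - 885 ⇒ 1568 = 5p ⇒ p = 313.6, q = 369.4.
New expenditure = 313.6 × 369.4 = 115843.84.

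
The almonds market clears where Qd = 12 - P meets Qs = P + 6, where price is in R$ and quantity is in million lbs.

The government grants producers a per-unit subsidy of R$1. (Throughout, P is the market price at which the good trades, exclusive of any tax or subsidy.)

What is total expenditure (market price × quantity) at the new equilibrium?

Solve the original market: 12 - P = P + 6, hence P = 3 and Q = 9.
Since sellers receive the price plus the subsidy, the effective supply curve becomes Qs = P + 7.
Clearing the new market: 12 - P = P + 7, so P = 2.5 and Q = 9.5.
New expenditure = 2.5 × 9.5 = 23.75.

23.75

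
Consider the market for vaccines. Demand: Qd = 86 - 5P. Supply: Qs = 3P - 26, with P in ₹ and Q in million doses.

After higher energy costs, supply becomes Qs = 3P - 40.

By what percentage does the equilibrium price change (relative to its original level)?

Before the shock: 86 - 5P = 3P - 26 ⇒ 112 = 8P ⇒ P = 14, Q = 16.
After the shift, demand is Qd = 86 - 5P and supply is Qs = 3P - 40.
Setting them equal: 86 - 5P = 3P - 40 → 126 = 8P, so P = 15.75 and Q = 7.25.
%ΔP = (15.75 − 14) / 14 × 100 = +12.5%.

+12.5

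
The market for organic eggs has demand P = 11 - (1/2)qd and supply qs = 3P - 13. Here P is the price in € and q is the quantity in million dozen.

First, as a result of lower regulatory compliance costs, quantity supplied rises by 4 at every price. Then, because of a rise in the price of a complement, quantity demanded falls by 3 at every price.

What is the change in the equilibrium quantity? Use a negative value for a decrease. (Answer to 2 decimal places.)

Original equilibrium: 22 - 2P = 3P - 13 gives 35 = 5P, so P = 7 and q = 8.
The shock moves the curves to qd = 19 - 2P and qs = 3P - 9.
Equate the new curves: 19 - 2P = 3P - 9, giving 28 = 5P, P = 5.6, q = 7.8.
Δq = 7.8 − 8 = -0.20.

-0.20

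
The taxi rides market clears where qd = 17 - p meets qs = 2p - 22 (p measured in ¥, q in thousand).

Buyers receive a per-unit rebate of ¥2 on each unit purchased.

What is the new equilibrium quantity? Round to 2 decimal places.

Original equilibrium: 17 - p = 2p - 22 gives 39 = 3p, so p = 13 and q = 4.
Since buyers' out-of-pocket price is the market price minus the rebate, the effective demand curve becomes qd = 19 - p.
Equate the new curves: 19 - p = 2p - 22, giving 41 = 3p, p = 41/3 ≈ 13.6667, q = 16/3 ≈ 5.3333.

5.33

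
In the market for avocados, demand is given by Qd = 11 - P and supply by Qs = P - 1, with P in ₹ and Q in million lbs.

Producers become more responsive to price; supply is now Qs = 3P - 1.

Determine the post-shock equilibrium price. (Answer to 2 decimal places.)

Initially, 11 - P = P - 1, so 12 = 2P and P = 6, Q = 5.
The shock moves the curves to Qd = 11 - P and Qs = 3P - 1.
Setting them equal: 11 - P = 3P - 1 → 12 = 4P, so P = 3 and Q = 8.

3.00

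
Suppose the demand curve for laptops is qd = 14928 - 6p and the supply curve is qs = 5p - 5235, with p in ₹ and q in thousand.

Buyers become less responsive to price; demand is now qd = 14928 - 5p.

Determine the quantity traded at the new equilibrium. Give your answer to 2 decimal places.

Before the shock: 14928 - 6p = 5p - 5235 ⇒ 20163 = 11p ⇒ p = 1833, q = 3930.
After the shift, demand is qd = 14928 - 5p and supply is qs = 5p - 5235.
Clearing the new market: 14928 - 5p = 5p - 5235, so p = 2016.3 and q = 4846.5.

4846.50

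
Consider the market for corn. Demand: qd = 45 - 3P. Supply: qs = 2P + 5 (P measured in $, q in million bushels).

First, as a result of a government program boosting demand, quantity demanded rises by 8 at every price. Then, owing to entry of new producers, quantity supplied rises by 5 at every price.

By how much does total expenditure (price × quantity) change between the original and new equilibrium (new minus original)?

Initially, 45 - 3P = 2P + 5, so 40 = 5P and P = 8, q = 21.
The new curves are qd = 53 - 3P (demand) and qs = 2P + 10 (supply).
New equilibrium: 53 - 3P = 2P + 10 ⇒ 43 = 5P ⇒ P = 8.6, q = 27.2.
Expenditure moves from 8×21 = 168 to 8.6×27.2 = 233.92; change = +65.92.

+65.92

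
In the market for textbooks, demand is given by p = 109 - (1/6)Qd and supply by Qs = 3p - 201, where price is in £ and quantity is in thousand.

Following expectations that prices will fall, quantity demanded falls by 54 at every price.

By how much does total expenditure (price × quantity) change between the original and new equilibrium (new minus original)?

Original equilibrium: 654 - 6p = 3p - 201 gives 855 = 9p, so p = 95 and Q = 84.
After the shift, demand is Qd = 600 - 6p and supply is Qs = 3p - 201.
New equilibrium: 600 - 6p = 3p - 201 ⇒ 801 = 9p ⇒ p = 89, Q = 66.
Expenditure moves from 95×84 = 7980 to 89×66 = 5874; change = -2106.

-2106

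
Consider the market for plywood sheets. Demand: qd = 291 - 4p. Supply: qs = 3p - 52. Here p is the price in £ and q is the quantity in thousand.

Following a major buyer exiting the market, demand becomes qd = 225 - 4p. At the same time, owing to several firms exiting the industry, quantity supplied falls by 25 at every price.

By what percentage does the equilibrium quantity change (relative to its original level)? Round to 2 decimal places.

-44.81

Initially, 291 - 4p = 3p - 52, so 343 = 7p and p = 49, q = 95.
With the change applied: demand qd = 225 - 4p, supply qs = 3p - 77.
Setting them equal: 225 - 4p = 3p - 77 → 302 = 7p, so p = 302/7 ≈ 43.1429 and q = 367/7 ≈ 52.4286.
%Δq = (52.4286 − 95) / 95 × 100 = -44.81%.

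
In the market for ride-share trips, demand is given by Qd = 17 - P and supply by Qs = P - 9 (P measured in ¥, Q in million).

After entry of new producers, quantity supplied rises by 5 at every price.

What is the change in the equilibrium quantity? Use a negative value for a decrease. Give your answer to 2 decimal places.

Before the shock: 17 - P = P - 9 ⇒ 26 = 2P ⇒ P = 13, Q = 4.
The shock moves the curves to Qd = 17 - P and Qs = P - 4.
New equilibrium: 17 - P = P - 4 ⇒ 21 = 2P ⇒ P = 10.5, Q = 6.5.
ΔQ = 6.5 − 4 = +2.50.

+2.50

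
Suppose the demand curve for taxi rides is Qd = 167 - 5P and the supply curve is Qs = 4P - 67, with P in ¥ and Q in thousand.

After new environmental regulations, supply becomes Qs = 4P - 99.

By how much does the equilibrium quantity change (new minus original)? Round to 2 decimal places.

Initially, 167 - 5P = 4P - 67, so 234 = 9P and P = 26, Q = 37.
With the change applied: demand Qd = 167 - 5P, supply Qs = 4P - 99.
New equilibrium: 167 - 5P = 4P - 99 ⇒ 266 = 9P ⇒ P = 266/9 ≈ 29.5556, Q = 173/9 ≈ 19.2222.
ΔQ = 19.2222 − 37 = -17.78.

-17.78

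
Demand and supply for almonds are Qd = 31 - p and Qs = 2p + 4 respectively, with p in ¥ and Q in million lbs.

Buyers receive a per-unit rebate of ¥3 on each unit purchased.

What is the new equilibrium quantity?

24

Solve the original market: 31 - p = 2p + 4, hence p = 9 and Q = 22.
Since buyers' out-of-pocket price is the market price minus the rebate, the effective demand curve becomes Qd = 34 - p.
Clearing the new market: 34 - p = 2p + 4, so p = 10 and Q = 24.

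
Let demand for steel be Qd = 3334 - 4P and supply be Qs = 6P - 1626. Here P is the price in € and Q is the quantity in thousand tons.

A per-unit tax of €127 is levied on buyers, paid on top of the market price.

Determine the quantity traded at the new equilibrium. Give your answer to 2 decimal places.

1045.20

Solve the original market: 3334 - 4P = 6P - 1626, hence P = 496 and Q = 1350.
Since buyers pay the price plus the tax, the effective demand curve becomes Qd = 2826 - 4P.
Clearing the new market: 2826 - 4P = 6P - 1626, so P = 445.2 and Q = 1045.2.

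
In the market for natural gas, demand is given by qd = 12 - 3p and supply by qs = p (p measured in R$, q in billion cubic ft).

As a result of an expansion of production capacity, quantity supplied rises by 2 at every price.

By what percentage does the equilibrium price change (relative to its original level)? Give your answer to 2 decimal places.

-16.67

Solve the original market: 12 - 3p = p, hence p = 3 and q = 3.
The shock moves the curves to qd = 12 - 3p and qs = p + 2.
Setting them equal: 12 - 3p = p + 2 → 10 = 4p, so p = 2.5 and q = 4.5.
%Δp = (2.5 − 3) / 3 × 100 = -16.67%.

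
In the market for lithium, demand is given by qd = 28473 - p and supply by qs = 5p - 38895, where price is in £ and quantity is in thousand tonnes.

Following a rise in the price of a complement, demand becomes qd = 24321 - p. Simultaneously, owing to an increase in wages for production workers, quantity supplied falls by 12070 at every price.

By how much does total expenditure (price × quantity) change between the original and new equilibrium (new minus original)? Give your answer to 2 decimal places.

Before the shock: 28473 - p = 5p - 38895 ⇒ 67368 = 6p ⇒ p = 11228, q = 17245.
The new curves are qd = 24321 - p (demand) and qs = 5p - 50965 (supply).
Equate the new curves: 24321 - p = 5p - 50965, giving 75286 = 6p, p = 37643/3 ≈ 12547.6667, q = 35320/3 ≈ 11773.3333.
Expenditure moves from 11228×17245 = 193626860 to 12547.6667×11773.3333 = 147727862.2222; change = -45898997.78.

-45898997.78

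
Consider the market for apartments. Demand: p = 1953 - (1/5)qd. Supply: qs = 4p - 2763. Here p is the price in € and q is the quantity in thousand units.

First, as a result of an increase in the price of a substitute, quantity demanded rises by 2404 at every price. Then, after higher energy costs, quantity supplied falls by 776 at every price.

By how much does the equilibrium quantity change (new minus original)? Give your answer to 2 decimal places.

+637.33

Original equilibrium: 9765 - 5p = 4p - 2763 gives 12528 = 9p, so p = 1392 and q = 2805.
The new curves are qd = 12169 - 5p (demand) and qs = 4p - 3539 (supply).
New equilibrium: 12169 - 5p = 4p - 3539 ⇒ 15708 = 9p ⇒ p = 5236/3 ≈ 1745.3333, q = 10327/3 ≈ 3442.3333.
Δq = 3442.3333 − 2805 = +637.33.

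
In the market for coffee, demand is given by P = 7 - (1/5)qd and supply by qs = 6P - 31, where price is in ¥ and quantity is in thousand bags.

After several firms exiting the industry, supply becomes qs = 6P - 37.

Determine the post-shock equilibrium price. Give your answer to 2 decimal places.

Initially, 35 - 5P = 6P - 31, so 66 = 11P and P = 6, q = 5.
With the change applied: demand qd = 35 - 5P, supply qs = 6P - 37.
Equate the new curves: 35 - 5P = 6P - 37, giving 72 = 11P, P = 72/11 ≈ 6.5455, q = 25/11 ≈ 2.2727.

6.55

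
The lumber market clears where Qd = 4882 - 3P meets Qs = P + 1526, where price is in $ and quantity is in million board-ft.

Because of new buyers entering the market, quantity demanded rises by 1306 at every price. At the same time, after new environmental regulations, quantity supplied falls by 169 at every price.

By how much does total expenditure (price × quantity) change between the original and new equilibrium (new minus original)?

+1113341.8125

Solve the original market: 4882 - 3P = P + 1526, hence P = 839 and Q = 2365.
The shock moves the curves to Qd = 6188 - 3P and Qs = P + 1357.
Equate the new curves: 6188 - 3P = P + 1357, giving 4831 = 4P, P = 1207.75, Q = 2564.75.
Expenditure moves from 839×2365 = 1984235 to 1207.75×2564.75 = 3097576.8125; change = +1113341.8125.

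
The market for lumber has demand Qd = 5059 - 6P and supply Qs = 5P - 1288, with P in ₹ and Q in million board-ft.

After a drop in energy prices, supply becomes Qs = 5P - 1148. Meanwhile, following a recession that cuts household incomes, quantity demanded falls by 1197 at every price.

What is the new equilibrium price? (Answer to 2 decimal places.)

Initially, 5059 - 6P = 5P - 1288, so 6347 = 11P and P = 577, Q = 1597.
With the change applied: demand Qd = 3862 - 6P, supply Qs = 5P - 1148.
Setting them equal: 3862 - 6P = 5P - 1148 → 5010 = 11P, so P = 5010/11 ≈ 455.4545 and Q = 12422/11 ≈ 1129.2727.

455.45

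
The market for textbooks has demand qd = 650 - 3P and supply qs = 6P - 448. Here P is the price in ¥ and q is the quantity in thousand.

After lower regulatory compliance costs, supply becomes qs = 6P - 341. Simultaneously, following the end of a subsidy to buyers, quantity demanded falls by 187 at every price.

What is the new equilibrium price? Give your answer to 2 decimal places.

89.33

Solve the original market: 650 - 3P = 6P - 448, hence P = 122 and q = 284.
The shock moves the curves to qd = 463 - 3P and qs = 6P - 341.
Clearing the new market: 463 - 3P = 6P - 341, so P = 268/3 ≈ 89.3333 and q = 195.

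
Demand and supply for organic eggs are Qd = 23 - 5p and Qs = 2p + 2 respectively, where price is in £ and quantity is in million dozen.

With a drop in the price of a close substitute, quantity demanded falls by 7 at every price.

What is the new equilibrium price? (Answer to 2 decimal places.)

2.00

Initially, 23 - 5p = 2p + 2, so 21 = 7p and p = 3, Q = 8.
The new curves are Qd = 16 - 5p (demand) and Qs = 2p + 2 (supply).
Equate the new curves: 16 - 5p = 2p + 2, giving 14 = 7p, p = 2, Q = 6.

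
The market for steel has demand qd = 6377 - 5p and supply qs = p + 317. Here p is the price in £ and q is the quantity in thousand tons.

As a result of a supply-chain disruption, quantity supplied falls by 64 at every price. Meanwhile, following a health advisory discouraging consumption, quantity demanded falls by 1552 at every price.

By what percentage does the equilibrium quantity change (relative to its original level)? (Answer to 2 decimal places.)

Original equilibrium: 6377 - 5p = p + 317 gives 6060 = 6p, so p = 1010 and q = 1327.
The shock moves the curves to qd = 4825 - 5p and qs = p + 253.
New equilibrium: 4825 - 5p = p + 253 ⇒ 4572 = 6p ⇒ p = 762, q = 1015.
%Δq = (1015 − 1327) / 1327 × 100 = -23.51%.

-23.51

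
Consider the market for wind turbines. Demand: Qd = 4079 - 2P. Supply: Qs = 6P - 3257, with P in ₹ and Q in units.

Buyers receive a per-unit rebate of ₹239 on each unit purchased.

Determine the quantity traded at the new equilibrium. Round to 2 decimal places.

2603.50

Initially, 4079 - 2P = 6P - 3257, so 7336 = 8P and P = 917, Q = 2245.
Since buyers' out-of-pocket price is the market price minus the rebate, the effective demand curve becomes Qd = 4557 - 2P.
Setting them equal: 4557 - 2P = 6P - 3257 → 7814 = 8P, so P = 976.75 and Q = 2603.5.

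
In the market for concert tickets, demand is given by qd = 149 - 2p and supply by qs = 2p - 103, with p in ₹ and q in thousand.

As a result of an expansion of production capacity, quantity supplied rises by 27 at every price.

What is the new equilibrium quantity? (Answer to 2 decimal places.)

Initially, 149 - 2p = 2p - 103, so 252 = 4p and p = 63, q = 23.
The shock moves the curves to qd = 149 - 2p and qs = 2p - 76.
Equate the new curves: 149 - 2p = 2p - 76, giving 225 = 4p, p = 56.25, q = 36.5.

36.50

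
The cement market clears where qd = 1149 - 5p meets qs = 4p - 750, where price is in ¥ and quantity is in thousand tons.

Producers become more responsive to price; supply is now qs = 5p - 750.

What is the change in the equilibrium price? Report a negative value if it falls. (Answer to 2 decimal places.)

Initially, 1149 - 5p = 4p - 750, so 1899 = 9p and p = 211, q = 94.
The shock moves the curves to qd = 1149 - 5p and qs = 5p - 750.
New equilibrium: 1149 - 5p = 5p - 750 ⇒ 1899 = 10p ⇒ p = 189.9, q = 199.5.
Δp = 189.9 − 211 = -21.10.

-21.10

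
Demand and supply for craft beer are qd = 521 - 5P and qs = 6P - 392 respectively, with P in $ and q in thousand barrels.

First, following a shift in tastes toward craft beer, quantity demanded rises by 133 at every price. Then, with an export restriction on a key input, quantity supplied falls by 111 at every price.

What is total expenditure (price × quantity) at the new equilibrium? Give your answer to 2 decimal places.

Original equilibrium: 521 - 5P = 6P - 392 gives 913 = 11P, so P = 83 and q = 106.
After the shift, demand is qd = 654 - 5P and supply is qs = 6P - 503.
Equate the new curves: 654 - 5P = 6P - 503, giving 1157 = 11P, P = 1157/11 ≈ 105.1818, q = 1409/11 ≈ 128.0909.
New expenditure = 105.1818 × 128.0909 = 13472.83.

13472.83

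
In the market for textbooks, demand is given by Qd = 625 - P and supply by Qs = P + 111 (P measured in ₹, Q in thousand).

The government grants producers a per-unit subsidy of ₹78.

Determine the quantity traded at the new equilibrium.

407

Initially, 625 - P = P + 111, so 514 = 2P and P = 257, Q = 368.
Since sellers receive the price plus the subsidy, the effective supply curve becomes Qs = P + 189.
Setting them equal: 625 - P = P + 189 → 436 = 2P, so P = 218 and Q = 407.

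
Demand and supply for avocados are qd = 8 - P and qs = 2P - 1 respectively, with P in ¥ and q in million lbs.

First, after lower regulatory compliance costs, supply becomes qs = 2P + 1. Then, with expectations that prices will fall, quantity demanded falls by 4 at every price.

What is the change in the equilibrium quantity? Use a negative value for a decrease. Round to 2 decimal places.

Original equilibrium: 8 - P = 2P - 1 gives 9 = 3P, so P = 3 and q = 5.
The new curves are qd = 4 - P (demand) and qs = 2P + 1 (supply).
Equate the new curves: 4 - P = 2P + 1, giving 3 = 3P, P = 1, q = 3.
Δq = 3 − 5 = -2.00.

-2.00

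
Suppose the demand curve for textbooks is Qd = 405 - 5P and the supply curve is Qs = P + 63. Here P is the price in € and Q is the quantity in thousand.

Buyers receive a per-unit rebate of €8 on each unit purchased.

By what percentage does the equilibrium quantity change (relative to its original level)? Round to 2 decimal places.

+5.56

Before the shock: 405 - 5P = P + 63 ⇒ 342 = 6P ⇒ P = 57, Q = 120.
Since buyers' out-of-pocket price is the market price minus the rebate, the effective demand curve becomes Qd = 445 - 5P.
Setting them equal: 445 - 5P = P + 63 → 382 = 6P, so P = 191/3 ≈ 63.6667 and Q = 380/3 ≈ 126.6667.
%ΔQ = (126.6667 − 120) / 120 × 100 = +5.56%.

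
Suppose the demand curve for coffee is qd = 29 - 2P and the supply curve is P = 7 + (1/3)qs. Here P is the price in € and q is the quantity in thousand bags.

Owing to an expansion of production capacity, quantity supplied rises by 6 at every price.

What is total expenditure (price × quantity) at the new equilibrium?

Initially, 29 - 2P = 3P - 21, so 50 = 5P and P = 10, q = 9.
After the shift, demand is qd = 29 - 2P and supply is qs = 3P - 15.
New equilibrium: 29 - 2P = 3P - 15 ⇒ 44 = 5P ⇒ P = 8.8, q = 11.4.
New expenditure = 8.8 × 11.4 = 100.32.

100.32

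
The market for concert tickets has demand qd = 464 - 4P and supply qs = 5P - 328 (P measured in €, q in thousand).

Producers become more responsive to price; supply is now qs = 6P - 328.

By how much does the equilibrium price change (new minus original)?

-8.8

Before the shock: 464 - 4P = 5P - 328 ⇒ 792 = 9P ⇒ P = 88, q = 112.
With the change applied: demand qd = 464 - 4P, supply qs = 6P - 328.
Setting them equal: 464 - 4P = 6P - 328 → 792 = 10P, so P = 79.2 and q = 147.2.
ΔP = 79.2 − 88 = -8.8.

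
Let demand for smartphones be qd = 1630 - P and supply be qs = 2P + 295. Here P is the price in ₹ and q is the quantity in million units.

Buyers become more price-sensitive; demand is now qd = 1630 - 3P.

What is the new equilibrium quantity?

829

Original equilibrium: 1630 - P = 2P + 295 gives 1335 = 3P, so P = 445 and q = 1185.
The new curves are qd = 1630 - 3P (demand) and qs = 2P + 295 (supply).
Clearing the new market: 1630 - 3P = 2P + 295, so P = 267 and q = 829.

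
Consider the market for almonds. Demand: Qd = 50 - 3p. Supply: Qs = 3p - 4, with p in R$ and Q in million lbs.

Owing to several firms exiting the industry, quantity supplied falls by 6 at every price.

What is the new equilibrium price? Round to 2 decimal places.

10.00

Original equilibrium: 50 - 3p = 3p - 4 gives 54 = 6p, so p = 9 and Q = 23.
With the change applied: demand Qd = 50 - 3p, supply Qs = 3p - 10.
Equate the new curves: 50 - 3p = 3p - 10, giving 60 = 6p, p = 10, Q = 20.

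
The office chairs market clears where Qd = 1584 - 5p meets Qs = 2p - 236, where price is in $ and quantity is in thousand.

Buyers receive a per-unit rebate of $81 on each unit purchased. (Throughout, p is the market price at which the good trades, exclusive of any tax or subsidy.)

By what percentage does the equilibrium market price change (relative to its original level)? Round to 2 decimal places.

+22.25

Original equilibrium: 1584 - 5p = 2p - 236 gives 1820 = 7p, so p = 260 and Q = 284.
Since buyers' out-of-pocket price is the market price minus the rebate, the effective demand curve becomes Qd = 1989 - 5p.
Clearing the new market: 1989 - 5p = 2p - 236, so p = 2225/7 ≈ 317.8571 and Q = 2798/7 ≈ 399.7143.
%Δp = (317.8571 − 260) / 260 × 100 = +22.25%.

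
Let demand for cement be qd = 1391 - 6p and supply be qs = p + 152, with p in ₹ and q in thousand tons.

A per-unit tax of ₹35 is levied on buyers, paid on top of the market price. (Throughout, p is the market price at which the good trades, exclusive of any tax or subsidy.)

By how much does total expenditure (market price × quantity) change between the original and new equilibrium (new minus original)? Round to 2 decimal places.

-14280.00

Before the shock: 1391 - 6p = p + 152 ⇒ 1239 = 7p ⇒ p = 177, q = 329.
Since buyers pay the price plus the tax, the effective demand curve becomes qd = 1181 - 6p.
New equilibrium: 1181 - 6p = p + 152 ⇒ 1029 = 7p ⇒ p = 147, q = 299.
Expenditure moves from 177×329 = 58233 to 147×299 = 43953; change = -14280.00.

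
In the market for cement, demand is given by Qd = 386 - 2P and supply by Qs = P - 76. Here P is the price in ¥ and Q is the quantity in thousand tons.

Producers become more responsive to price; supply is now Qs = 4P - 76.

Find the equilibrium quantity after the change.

232

Original equilibrium: 386 - 2P = P - 76 gives 462 = 3P, so P = 154 and Q = 78.
With the change applied: demand Qd = 386 - 2P, supply Qs = 4P - 76.
New equilibrium: 386 - 2P = 4P - 76 ⇒ 462 = 6P ⇒ P = 77, Q = 232.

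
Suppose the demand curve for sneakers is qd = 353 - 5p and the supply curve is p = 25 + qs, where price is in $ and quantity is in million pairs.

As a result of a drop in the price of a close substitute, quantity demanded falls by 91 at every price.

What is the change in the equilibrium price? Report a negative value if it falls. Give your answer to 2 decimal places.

Before the shock: 353 - 5p = p - 25 ⇒ 378 = 6p ⇒ p = 63, q = 38.
With the change applied: demand qd = 262 - 5p, supply qs = p - 25.
Clearing the new market: 262 - 5p = p - 25, so p = 287/6 ≈ 47.8333 and q = 137/6 ≈ 22.8333.
Δp = 47.8333 − 63 = -15.17.

-15.17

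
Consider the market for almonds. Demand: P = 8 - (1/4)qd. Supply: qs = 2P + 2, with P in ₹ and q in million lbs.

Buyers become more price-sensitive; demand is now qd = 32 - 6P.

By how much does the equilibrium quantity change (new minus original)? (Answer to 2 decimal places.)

-2.50

Solve the original market: 32 - 4P = 2P + 2, hence P = 5 and q = 12.
The shock moves the curves to qd = 32 - 6P and qs = 2P + 2.
Setting them equal: 32 - 6P = 2P + 2 → 30 = 8P, so P = 3.75 and q = 9.5.
Δq = 9.5 − 12 = -2.50.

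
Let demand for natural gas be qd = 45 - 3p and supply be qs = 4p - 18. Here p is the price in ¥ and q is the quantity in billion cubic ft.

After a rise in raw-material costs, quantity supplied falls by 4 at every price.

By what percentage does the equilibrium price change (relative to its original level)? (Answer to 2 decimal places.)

+6.35

Original equilibrium: 45 - 3p = 4p - 18 gives 63 = 7p, so p = 9 and q = 18.
The shock moves the curves to qd = 45 - 3p and qs = 4p - 22.
New equilibrium: 45 - 3p = 4p - 22 ⇒ 67 = 7p ⇒ p = 67/7 ≈ 9.5714, q = 114/7 ≈ 16.2857.
%Δp = (9.5714 − 9) / 9 × 100 = +6.35%.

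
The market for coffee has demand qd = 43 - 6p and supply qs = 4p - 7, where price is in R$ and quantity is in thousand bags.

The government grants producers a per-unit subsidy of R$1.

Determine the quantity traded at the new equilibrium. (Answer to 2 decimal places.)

15.40

Before the shock: 43 - 6p = 4p - 7 ⇒ 50 = 10p ⇒ p = 5, q = 13.
Since sellers receive the price plus the subsidy, the effective supply curve becomes qs = 4p - 3.
Setting them equal: 43 - 6p = 4p - 3 → 46 = 10p, so p = 4.6 and q = 15.4.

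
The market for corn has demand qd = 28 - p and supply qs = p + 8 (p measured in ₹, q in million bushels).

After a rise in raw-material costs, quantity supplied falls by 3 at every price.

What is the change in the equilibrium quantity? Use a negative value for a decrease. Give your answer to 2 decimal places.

Initially, 28 - p = p + 8, so 20 = 2p and p = 10, q = 18.
The shock moves the curves to qd = 28 - p and qs = p + 5.
Setting them equal: 28 - p = p + 5 → 23 = 2p, so p = 11.5 and q = 16.5.
Δq = 16.5 − 18 = -1.50.

-1.50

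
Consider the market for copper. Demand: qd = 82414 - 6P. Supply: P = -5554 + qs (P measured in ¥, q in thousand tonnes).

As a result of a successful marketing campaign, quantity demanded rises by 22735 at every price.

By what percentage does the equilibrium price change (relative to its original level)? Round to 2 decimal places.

Initially, 82414 - 6P = P + 5554, so 76860 = 7P and P = 10980, q = 16534.
After the shift, demand is qd = 105149 - 6P and supply is qs = P + 5554.
Equate the new curves: 105149 - 6P = P + 5554, giving 99595 = 7P, P = 99595/7 ≈ 14227.8571, q = 138473/7 ≈ 19781.8571.
%ΔP = (14227.8571 − 10980) / 10980 × 100 = +29.58%.

+29.58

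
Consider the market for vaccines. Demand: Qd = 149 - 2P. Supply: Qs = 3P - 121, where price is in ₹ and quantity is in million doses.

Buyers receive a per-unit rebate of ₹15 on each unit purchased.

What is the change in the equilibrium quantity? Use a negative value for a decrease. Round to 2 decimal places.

+18.00

Solve the original market: 149 - 2P = 3P - 121, hence P = 54 and Q = 41.
Since buyers' out-of-pocket price is the market price minus the rebate, the effective demand curve becomes Qd = 179 - 2P.
Clearing the new market: 179 - 2P = 3P - 121, so P = 60 and Q = 59.
ΔQ = 59 − 41 = +18.00.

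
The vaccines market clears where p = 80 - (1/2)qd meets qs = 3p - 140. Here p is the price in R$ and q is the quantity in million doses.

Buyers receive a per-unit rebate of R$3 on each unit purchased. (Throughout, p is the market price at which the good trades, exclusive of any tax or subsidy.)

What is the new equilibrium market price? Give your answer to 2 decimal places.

Initially, 160 - 2p = 3p - 140, so 300 = 5p and p = 60, q = 40.
Since buyers' out-of-pocket price is the market price minus the rebate, the effective demand curve becomes qd = 166 - 2p.
New equilibrium: 166 - 2p = 3p - 140 ⇒ 306 = 5p ⇒ p = 61.2, q = 43.6.

61.20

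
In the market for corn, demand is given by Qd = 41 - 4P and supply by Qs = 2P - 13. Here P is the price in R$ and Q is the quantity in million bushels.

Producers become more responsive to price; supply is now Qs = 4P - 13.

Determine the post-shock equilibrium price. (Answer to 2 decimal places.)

6.75

Before the shock: 41 - 4P = 2P - 13 ⇒ 54 = 6P ⇒ P = 9, Q = 5.
The shock moves the curves to Qd = 41 - 4P and Qs = 4P - 13.
New equilibrium: 41 - 4P = 4P - 13 ⇒ 54 = 8P ⇒ P = 6.75, Q = 14.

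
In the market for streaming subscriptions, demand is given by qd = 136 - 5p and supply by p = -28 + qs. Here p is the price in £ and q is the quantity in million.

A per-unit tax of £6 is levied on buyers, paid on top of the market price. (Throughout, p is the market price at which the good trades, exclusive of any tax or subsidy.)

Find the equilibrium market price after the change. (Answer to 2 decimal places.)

13.00

Solve the original market: 136 - 5p = p + 28, hence p = 18 and q = 46.
Since buyers pay the price plus the tax, the effective demand curve becomes qd = 106 - 5p.
Equate the new curves: 106 - 5p = p + 28, giving 78 = 6p, p = 13, q = 41.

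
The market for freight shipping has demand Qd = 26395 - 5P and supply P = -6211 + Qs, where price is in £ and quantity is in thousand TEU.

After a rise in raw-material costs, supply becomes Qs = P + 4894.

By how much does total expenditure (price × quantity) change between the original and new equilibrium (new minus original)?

Original equilibrium: 26395 - 5P = P + 6211 gives 20184 = 6P, so P = 3364 and Q = 9575.
With the change applied: demand Qd = 26395 - 5P, supply Qs = P + 4894.
Setting them equal: 26395 - 5P = P + 4894 → 21501 = 6P, so P = 3583.5 and Q = 8477.5.
Expenditure moves from 3364×9575 = 32210300 to 3583.5×8477.5 = 30379121.25; change = -1831178.75.

-1831178.75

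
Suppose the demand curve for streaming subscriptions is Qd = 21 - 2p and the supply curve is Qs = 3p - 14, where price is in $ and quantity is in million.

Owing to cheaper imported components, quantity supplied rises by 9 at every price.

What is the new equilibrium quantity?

10.6

Initially, 21 - 2p = 3p - 14, so 35 = 5p and p = 7, Q = 7.
The new curves are Qd = 21 - 2p (demand) and Qs = 3p - 5 (supply).
New equilibrium: 21 - 2p = 3p - 5 ⇒ 26 = 5p ⇒ p = 5.2, Q = 10.6.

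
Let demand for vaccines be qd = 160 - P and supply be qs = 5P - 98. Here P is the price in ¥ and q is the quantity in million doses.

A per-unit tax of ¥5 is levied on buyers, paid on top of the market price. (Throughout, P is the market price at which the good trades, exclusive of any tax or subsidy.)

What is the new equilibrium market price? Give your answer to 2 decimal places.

42.17

Before the shock: 160 - P = 5P - 98 ⇒ 258 = 6P ⇒ P = 43, q = 117.
Since buyers pay the price plus the tax, the effective demand curve becomes qd = 155 - P.
New equilibrium: 155 - P = 5P - 98 ⇒ 253 = 6P ⇒ P = 253/6 ≈ 42.1667, q = 677/6 ≈ 112.8333.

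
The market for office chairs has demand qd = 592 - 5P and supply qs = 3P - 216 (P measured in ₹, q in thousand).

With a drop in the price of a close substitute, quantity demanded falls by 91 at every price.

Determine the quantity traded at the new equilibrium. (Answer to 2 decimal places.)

Original equilibrium: 592 - 5P = 3P - 216 gives 808 = 8P, so P = 101 and q = 87.
After the shift, demand is qd = 501 - 5P and supply is qs = 3P - 216.
Setting them equal: 501 - 5P = 3P - 216 → 717 = 8P, so P = 89.625 and q = 52.875.

52.88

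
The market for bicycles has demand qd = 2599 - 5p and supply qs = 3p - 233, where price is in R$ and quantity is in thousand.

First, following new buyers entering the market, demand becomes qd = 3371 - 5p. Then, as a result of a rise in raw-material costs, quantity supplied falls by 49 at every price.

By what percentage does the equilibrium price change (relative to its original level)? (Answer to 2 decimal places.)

+28.99

Initially, 2599 - 5p = 3p - 233, so 2832 = 8p and p = 354, q = 829.
The shock moves the curves to qd = 3371 - 5p and qs = 3p - 282.
Clearing the new market: 3371 - 5p = 3p - 282, so p = 456.625 and q = 1087.875.
%Δp = (456.625 − 354) / 354 × 100 = +28.99%.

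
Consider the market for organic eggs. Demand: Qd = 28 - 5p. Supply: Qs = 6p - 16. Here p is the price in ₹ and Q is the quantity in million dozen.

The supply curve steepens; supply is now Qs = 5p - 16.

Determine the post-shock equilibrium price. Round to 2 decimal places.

Before the shock: 28 - 5p = 6p - 16 ⇒ 44 = 11p ⇒ p = 4, Q = 8.
The new curves are Qd = 28 - 5p (demand) and Qs = 5p - 16 (supply).
Clearing the new market: 28 - 5p = 5p - 16, so p = 4.4 and Q = 6.

4.40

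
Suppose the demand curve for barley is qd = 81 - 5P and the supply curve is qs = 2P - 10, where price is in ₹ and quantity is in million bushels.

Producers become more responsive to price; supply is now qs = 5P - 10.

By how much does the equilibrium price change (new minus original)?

Initially, 81 - 5P = 2P - 10, so 91 = 7P and P = 13, q = 16.
The new curves are qd = 81 - 5P (demand) and qs = 5P - 10 (supply).
New equilibrium: 81 - 5P = 5P - 10 ⇒ 91 = 10P ⇒ P = 9.1, q = 35.5.
ΔP = 9.1 − 13 = -3.9.

-3.9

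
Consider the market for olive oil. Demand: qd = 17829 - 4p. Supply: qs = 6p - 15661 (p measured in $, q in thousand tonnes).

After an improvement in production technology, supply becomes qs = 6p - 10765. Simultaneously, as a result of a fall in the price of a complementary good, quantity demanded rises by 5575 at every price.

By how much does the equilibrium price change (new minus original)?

Original equilibrium: 17829 - 4p = 6p - 15661 gives 33490 = 10p, so p = 3349 and q = 4433.
The shock moves the curves to qd = 23404 - 4p and qs = 6p - 10765.
Equate the new curves: 23404 - 4p = 6p - 10765, giving 34169 = 10p, p = 3416.9, q = 9736.4.
Δp = 3416.9 − 3349 = +67.9.

+67.9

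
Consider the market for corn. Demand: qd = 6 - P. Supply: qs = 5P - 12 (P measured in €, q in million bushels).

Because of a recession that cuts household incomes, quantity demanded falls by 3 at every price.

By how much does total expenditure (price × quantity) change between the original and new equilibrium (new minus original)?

-7.75

Original equilibrium: 6 - P = 5P - 12 gives 18 = 6P, so P = 3 and q = 3.
With the change applied: demand qd = 3 - P, supply qs = 5P - 12.
New equilibrium: 3 - P = 5P - 12 ⇒ 15 = 6P ⇒ P = 2.5, q = 0.5.
Expenditure moves from 3×3 = 9 to 2.5×0.5 = 1.25; change = -7.75.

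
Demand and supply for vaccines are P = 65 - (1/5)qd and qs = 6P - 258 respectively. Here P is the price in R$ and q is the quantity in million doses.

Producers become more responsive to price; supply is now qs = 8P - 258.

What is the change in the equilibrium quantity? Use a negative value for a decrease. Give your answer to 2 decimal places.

Before the shock: 325 - 5P = 6P - 258 ⇒ 583 = 11P ⇒ P = 53, q = 60.
The new curves are qd = 325 - 5P (demand) and qs = 8P - 258 (supply).
Setting them equal: 325 - 5P = 8P - 258 → 583 = 13P, so P = 583/13 ≈ 44.8462 and q = 1310/13 ≈ 100.7692.
Δq = 100.7692 − 60 = +40.77.

+40.77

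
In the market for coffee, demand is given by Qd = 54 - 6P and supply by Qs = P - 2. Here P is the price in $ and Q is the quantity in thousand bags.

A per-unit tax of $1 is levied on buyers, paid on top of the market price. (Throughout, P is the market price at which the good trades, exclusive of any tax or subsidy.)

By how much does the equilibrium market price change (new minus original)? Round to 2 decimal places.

Before the shock: 54 - 6P = P - 2 ⇒ 56 = 7P ⇒ P = 8, Q = 6.
Since buyers pay the price plus the tax, the effective demand curve becomes Qd = 48 - 6P.
Clearing the new market: 48 - 6P = P - 2, so P = 50/7 ≈ 7.1429 and Q = 36/7 ≈ 5.1429.
ΔP = 7.1429 − 8 = -0.86.

-0.86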